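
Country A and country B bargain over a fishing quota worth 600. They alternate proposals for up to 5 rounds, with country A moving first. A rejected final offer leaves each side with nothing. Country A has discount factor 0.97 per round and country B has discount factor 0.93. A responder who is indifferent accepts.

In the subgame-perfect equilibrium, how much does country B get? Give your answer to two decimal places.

31.84

Solve by backward induction from round 5.
Round 5 (country A proposes): country B will accept anything ≥ 0, so country A offers 0 and keeps 600.
Round 4 (country B proposes): country A can get 600 next round, worth 0.97 × 600 = 582 now, so country B offers 582, keeping 18.
Round 3 (country A proposes): country B can get 18 next round, worth 0.93 × 18 = 16.74 now; country A offers that and keeps 583.26.
Round 2 (country B proposes): country A can get 583.26 next round, worth 0.97 × 583.26 = 565.7622 now, so country B offers 565.7622, keeping 34.2378.
Round 1 (country A proposes): country B can get 34.2378 next round, worth 0.93 × 34.2378 = 31.841154 now. Country A offers 31.841154 and keeps 600 − 31.841154 = 568.158846.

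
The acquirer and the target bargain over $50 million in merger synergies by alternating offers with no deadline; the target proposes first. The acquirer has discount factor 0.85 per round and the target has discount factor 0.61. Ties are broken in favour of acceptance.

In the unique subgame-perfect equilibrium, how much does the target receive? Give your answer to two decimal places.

Let x be the target's share when the target proposes and y be the acquirer's share when the acquirer proposes.
The acquirer accepts iff offered ≥ 0.85·y, so x = 50 − 0.85y. Symmetrically y = 50 − 0.61x.
Substituting: x = 50 − 0.85(50 − 0.61x), giving x(1 − 0.61·0.85) = 50(1 − 0.85).
So x = 50 × 0.15 / 0.4815 ≈ 15.5763, and the acquirer receives 50 − x ≈ 34.4237.

15.58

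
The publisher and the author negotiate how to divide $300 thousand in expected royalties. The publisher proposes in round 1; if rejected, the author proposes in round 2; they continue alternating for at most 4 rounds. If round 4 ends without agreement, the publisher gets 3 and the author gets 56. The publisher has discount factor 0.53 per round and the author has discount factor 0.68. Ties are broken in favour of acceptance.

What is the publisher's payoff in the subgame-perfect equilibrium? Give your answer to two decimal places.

Round 4 (the author proposes): the publisher gets 3 if talks fail, so the author offers 3 and keeps 297.
Round 3 (the publisher proposes): the author can get 297 next round, worth 0.68 × 297 = 201.96 now; the publisher offers that and keeps 98.04.
Round 2 (the author proposes): the publisher can get 98.04 next round, worth 0.53 × 98.04 = 51.9612 now, so the author offers 51.9612, keeping 248.0388.
Round 1 (the publisher proposes): the author can get 248.0388 next round, worth 0.68 × 248.0388 = 168.666384 now, so the publisher offers 168.666384, keeping 131.333616.

131.33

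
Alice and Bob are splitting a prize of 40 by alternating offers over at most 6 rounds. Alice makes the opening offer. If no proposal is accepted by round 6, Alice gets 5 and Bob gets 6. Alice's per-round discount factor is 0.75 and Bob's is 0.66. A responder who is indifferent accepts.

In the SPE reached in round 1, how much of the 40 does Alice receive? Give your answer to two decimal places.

Solve by backward induction from round 6.
Round 6 (Bob proposes): Alice gets 5 if talks fail, so Bob offers 5 and keeps 35.
Round 5 (Alice proposes): Bob can get 35 next round, worth 0.66 × 35 = 23.1 now, so Alice offers 23.1, keeping 16.9.
Round 4 (Bob proposes): Alice can get 16.9 next round, worth 0.75 × 16.9 = 12.675 now. Bob offers 12.675 and keeps 40 − 12.675 = 27.325.
Round 3 (Alice proposes): Bob can get 27.325 next round, worth 0.66 × 27.325 = 18.0345 now, so Alice offers 18.0345, keeping 21.9655.
Round 2 (Bob proposes): Alice can get 21.9655 next round, worth 0.75 × 21.9655 = 16.474125 now, so Bob offers 16.474125, keeping 23.525875.
Round 1 (Alice proposes): Bob can get 23.525875 next round, worth 0.66 × 23.525875 = 15.5270775 now. Alice offers 15.5270775 and keeps 40 − 15.5270775 = 24.4729225.

24.47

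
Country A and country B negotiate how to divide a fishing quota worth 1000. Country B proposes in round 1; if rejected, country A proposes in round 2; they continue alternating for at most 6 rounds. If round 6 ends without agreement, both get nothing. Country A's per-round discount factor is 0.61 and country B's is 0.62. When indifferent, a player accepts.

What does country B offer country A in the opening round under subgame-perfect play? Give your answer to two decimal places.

Round 6 (country A proposes): country B will accept anything ≥ 0, so country A offers 0 and keeps 1000.
Round 5 (country B proposes): country A can get 1000 next round, worth 0.61 × 1000 = 610 now, so country B offers 610, keeping 390.
Round 4 (country A proposes): country B can get 390 next round, worth 0.62 × 390 = 241.8 now; country A offers that and keeps 758.2.
Round 3 (country B proposes): country A can get 758.2 next round, worth 0.61 × 758.2 = 462.502 now, so country B offers 462.502, keeping 537.498.
Round 2 (country A proposes): country B can get 537.498 next round, worth 0.62 × 537.498 = 333.24876 now. Country A offers 333.24876 and keeps 1000 − 333.24876 = 666.75124.
Round 1 (country B proposes): country A can get 666.75124 next round, worth 0.61 × 666.75124 = 406.7182564 now; country B offers that and keeps 593.2817436.

406.72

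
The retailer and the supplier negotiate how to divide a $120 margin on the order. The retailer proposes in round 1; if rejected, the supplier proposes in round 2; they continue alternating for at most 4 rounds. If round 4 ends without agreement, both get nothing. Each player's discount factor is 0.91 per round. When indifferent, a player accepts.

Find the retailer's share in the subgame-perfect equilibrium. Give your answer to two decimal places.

19.74

Round 4 (the supplier proposes): the retailer will accept anything ≥ 0, so the supplier offers 0 and keeps 120.
Round 3 (the retailer proposes): the supplier can get 120 next round, worth 0.91 × 120 = 109.2 now, so the retailer offers 109.2, keeping 10.8.
Round 2 (the supplier proposes): the retailer can get 10.8 next round, worth 0.91 × 10.8 = 9.828 now. The supplier offers 9.828 and keeps 120 − 9.828 = 110.172.
Round 1 (the retailer proposes): the supplier can get 110.172 next round, worth 0.91 × 110.172 = 100.25652 now; the retailer offers that and keeps 19.74348.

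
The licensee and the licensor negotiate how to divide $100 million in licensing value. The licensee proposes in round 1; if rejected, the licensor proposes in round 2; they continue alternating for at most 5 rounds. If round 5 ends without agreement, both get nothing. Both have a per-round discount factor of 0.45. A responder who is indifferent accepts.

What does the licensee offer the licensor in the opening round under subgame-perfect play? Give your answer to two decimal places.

Round 5 (the licensee proposes): rejection yields 0 for the licensor; the licensee offers 0 and keeps 100.
Round 4 (the licensor proposes): the licensee can get 100 next round, worth 0.45 × 100 = 45 now; the licensor offers that and keeps 55.
Round 3 (the licensee proposes): the licensor can get 55 next round, worth 0.45 × 55 = 24.75 now, so the licensee offers 24.75, keeping 75.25.
Round 2 (the licensor proposes): the licensee can get 75.25 next round, worth 0.45 × 75.25 = 33.8625 now. The licensor offers 33.8625 and keeps 100 − 33.8625 = 66.1375.
Round 1 (the licensee proposes): the licensor can get 66.1375 next round, worth 0.45 × 66.1375 = 29.761875 now. The licensee offers 29.761875 and keeps 100 − 29.761875 = 70.238125.

29.76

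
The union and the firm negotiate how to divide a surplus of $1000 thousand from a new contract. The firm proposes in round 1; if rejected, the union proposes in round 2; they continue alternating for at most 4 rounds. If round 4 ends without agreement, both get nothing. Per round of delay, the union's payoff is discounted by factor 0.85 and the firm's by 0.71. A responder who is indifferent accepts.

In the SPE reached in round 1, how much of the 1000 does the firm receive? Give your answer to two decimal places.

240.53

Round 4 (the union proposes): rejection yields 0 for the firm; the union offers 0 and keeps 1000.
Round 3 (the firm proposes): the union can get 1000 next round, worth 0.85 × 1000 = 850 now. The firm offers 850 and keeps 1000 − 850 = 150.
Round 2 (the union proposes): the firm can get 150 next round, worth 0.71 × 150 = 106.5 now, so the union offers 106.5, keeping 893.5.
Round 1 (the firm proposes): the union can get 893.5 next round, worth 0.85 × 893.5 = 759.475 now, so the firm offers 759.475, keeping 240.525.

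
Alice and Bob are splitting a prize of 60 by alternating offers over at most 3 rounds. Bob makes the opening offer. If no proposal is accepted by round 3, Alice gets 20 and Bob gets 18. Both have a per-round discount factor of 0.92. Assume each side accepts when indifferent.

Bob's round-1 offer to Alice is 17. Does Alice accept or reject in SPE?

Round 3 (Bob proposes): Alice gets 20 if talks fail, so Bob offers 20 and keeps 40.
Round 2 (Alice proposes): Bob can get 40 next round, worth 0.92 × 40 = 36.8 now, so Alice offers 36.8, keeping 23.2.
So by rejecting in round 1, Alice gets 23.2 next round, worth 0.92 × 23.2 = 21.344 now.
Offer 17 < 21.344, so Alice rejects.

Reject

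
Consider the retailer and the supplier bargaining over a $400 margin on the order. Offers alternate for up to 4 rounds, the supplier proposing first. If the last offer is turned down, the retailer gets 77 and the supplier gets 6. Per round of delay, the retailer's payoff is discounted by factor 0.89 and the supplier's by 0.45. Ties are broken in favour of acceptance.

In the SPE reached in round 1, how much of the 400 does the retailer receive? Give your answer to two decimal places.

336.24

Round 4 (the retailer proposes): the supplier gets 6 if talks fail, so the retailer offers 6 and keeps 394.
Round 3 (the supplier proposes): the retailer can get 394 next round, worth 0.89 × 394 = 350.66 now. The supplier offers 350.66 and keeps 400 − 350.66 = 49.34.
Round 2 (the retailer proposes): the supplier can get 49.34 next round, worth 0.45 × 49.34 = 22.203 now. The retailer offers 22.203 and keeps 400 − 22.203 = 377.797.
Round 1 (the supplier proposes): the retailer can get 377.797 next round, worth 0.89 × 377.797 = 336.23933 now; the supplier offers that and keeps 63.76067.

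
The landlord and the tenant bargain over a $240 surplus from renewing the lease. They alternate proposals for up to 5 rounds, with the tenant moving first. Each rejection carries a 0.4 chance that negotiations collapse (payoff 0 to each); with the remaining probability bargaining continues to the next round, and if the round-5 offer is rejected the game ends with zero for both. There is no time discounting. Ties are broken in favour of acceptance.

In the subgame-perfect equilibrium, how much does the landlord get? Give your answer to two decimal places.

78.34

Round 5 (the tenant proposes): the landlord will accept anything ≥ 0, so the tenant offers 0 and keeps 240.
Round 4 (the landlord proposes): rejecting gives the tenant an expected 0.6 × 240 = 144; the landlord offers that and keeps 96.
Round 3 (the tenant proposes): rejecting gives the landlord an expected 0.6 × 96 = 57.6, so the tenant offers 57.6, keeping 182.4.
Round 2 (the landlord proposes): rejecting gives the tenant an expected 0.6 × 182.4 = 109.44; the landlord offers that and keeps 130.56.
Round 1 (the tenant proposes): rejecting gives the landlord an expected 0.6 × 130.56 = 78.336, so the tenant offers 78.336, keeping 161.664.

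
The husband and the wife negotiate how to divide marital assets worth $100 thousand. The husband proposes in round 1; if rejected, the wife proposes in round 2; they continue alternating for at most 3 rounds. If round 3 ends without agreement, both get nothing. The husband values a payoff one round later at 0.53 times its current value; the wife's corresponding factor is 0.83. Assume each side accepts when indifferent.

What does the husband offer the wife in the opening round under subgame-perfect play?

39.01

Round 3 (the husband proposes): the wife will accept anything ≥ 0, so the husband offers 0 and keeps 100.
Round 2 (the wife proposes): the husband can get 100 next round, worth 0.53 × 100 = 53 now, so the wife offers 53, keeping 47.
Round 1 (the husband proposes): the wife can get 47 next round, worth 0.83 × 47 = 39.01 now, so the husband offers 39.01, keeping 60.99.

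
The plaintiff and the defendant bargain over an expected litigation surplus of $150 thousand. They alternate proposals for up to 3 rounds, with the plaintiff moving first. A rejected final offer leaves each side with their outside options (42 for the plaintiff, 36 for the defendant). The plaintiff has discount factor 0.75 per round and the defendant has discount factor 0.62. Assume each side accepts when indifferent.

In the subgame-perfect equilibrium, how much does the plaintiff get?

Round 3 (the plaintiff proposes): the defendant gets 36 if talks fail, so the plaintiff offers 36 and keeps 114.
Round 2 (the defendant proposes): the plaintiff can get 114 next round, worth 0.75 × 114 = 85.5 now. The defendant offers 85.5 and keeps 150 − 85.5 = 64.5.
Round 1 (the plaintiff proposes): the defendant can get 64.5 next round, worth 0.62 × 64.5 = 39.99 now, so the plaintiff offers 39.99, keeping 110.01.

110.01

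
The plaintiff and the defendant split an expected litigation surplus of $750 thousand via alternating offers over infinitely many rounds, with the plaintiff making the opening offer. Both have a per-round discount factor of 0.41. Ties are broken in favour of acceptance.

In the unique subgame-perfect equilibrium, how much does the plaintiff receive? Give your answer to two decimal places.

531.91

Let x be the plaintiff's share when the plaintiff proposes and y be the defendant's share when the defendant proposes.
The defendant accepts iff offered ≥ 0.41·y, so x = 750 − 0.41y. Symmetrically y = 750 − 0.41x.
Substituting: x = 750 − 0.41(750 − 0.41x), giving x(1 − 0.41·0.41) = 750(1 − 0.41).
So x = 750 × 0.59 / 0.8319 ≈ 531.9149, and the defendant receives 750 − x ≈ 218.0851.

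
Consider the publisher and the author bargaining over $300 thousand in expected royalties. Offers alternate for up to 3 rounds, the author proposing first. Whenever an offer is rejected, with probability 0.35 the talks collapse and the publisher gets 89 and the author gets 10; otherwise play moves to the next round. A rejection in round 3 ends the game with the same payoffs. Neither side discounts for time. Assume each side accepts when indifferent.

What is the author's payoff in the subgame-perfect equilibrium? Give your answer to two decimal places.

165.27

Round 3 (the author proposes): the publisher gets 89 if talks fail, so the author offers 89 and keeps 211.
Round 2 (the publisher proposes): rejecting gives the author an expected 0.65 × 211 + 0.35 × 10 = 140.65. The publisher offers 140.65 and keeps 300 − 140.65 = 159.35.
Round 1 (the author proposes): rejecting gives the publisher an expected 0.65 × 159.35 + 0.35 × 89 = 134.7275, so the author offers 134.7275, keeping 165.2725.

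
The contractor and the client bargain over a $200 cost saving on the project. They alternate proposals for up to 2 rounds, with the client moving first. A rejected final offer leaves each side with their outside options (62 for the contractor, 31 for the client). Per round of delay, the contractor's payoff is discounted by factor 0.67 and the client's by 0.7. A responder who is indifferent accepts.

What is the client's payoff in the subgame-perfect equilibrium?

86.77

Round 2 (the contractor proposes): the client gets 31 if talks fail, so the contractor offers 31 and keeps 169.
Round 1 (the client proposes): the contractor can get 169 next round, worth 0.67 × 169 = 113.23 now; the client offers that and keeps 86.77.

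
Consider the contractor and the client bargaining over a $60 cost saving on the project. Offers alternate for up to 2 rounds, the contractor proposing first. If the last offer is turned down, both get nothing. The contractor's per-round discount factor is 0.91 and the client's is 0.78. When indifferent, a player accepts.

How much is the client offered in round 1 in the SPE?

46.8

Solve by backward induction from round 2.
Round 2 (the client proposes): the contractor will accept anything ≥ 0, so the client offers 0 and keeps 60.
Round 1 (the contractor proposes): the client can get 60 next round, worth 0.78 × 60 = 46.8 now, so the contractor offers 46.8, keeping 13.2.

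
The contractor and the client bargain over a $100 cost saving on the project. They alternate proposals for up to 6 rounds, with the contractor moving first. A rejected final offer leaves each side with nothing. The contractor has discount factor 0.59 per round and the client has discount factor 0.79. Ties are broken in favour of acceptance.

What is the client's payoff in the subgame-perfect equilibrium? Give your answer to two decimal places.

64.65

Round 6 (the client proposes): the contractor will accept anything ≥ 0, so the client offers 0 and keeps 100.
Round 5 (the contractor proposes): the client can get 100 next round, worth 0.79 × 100 = 79 now; the contractor offers that and keeps 21.
Round 4 (the client proposes): the contractor can get 21 next round, worth 0.59 × 21 = 12.39 now. The client offers 12.39 and keeps 100 − 12.39 = 87.61.
Round 3 (the contractor proposes): the client can get 87.61 next round, worth 0.79 × 87.61 = 69.2119 now. The contractor offers 69.2119 and keeps 100 − 69.2119 = 30.7881.
Round 2 (the client proposes): the contractor can get 30.7881 next round, worth 0.59 × 30.7881 = 18.164979 now, so the client offers 18.164979, keeping 81.835021.
Round 1 (the contractor proposes): the client can get 81.835021 next round, worth 0.79 × 81.835021 = 64.64966659 now. The contractor offers 64.64966659 and keeps 100 − 64.64966659 = 35.35033341.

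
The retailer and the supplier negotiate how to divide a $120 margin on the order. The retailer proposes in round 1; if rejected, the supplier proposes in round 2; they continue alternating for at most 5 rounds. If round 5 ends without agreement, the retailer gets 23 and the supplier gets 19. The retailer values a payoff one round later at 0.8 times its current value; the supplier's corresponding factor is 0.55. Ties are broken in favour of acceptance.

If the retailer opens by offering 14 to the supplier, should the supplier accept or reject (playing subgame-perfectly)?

Work out the supplier's continuation value if the offer is rejected.
Round 5 (the retailer proposes): the supplier gets 19 if talks fail, so the retailer offers 19 and keeps 101.
Round 4 (the supplier proposes): the retailer can get 101 next round, worth 0.8 × 101 = 80.8 now, so the supplier offers 80.8, keeping 39.2.
Round 3 (the retailer proposes): the supplier can get 39.2 next round, worth 0.55 × 39.2 = 21.56 now, so the retailer offers 21.56, keeping 98.44.
Round 2 (the supplier proposes): the retailer can get 98.44 next round, worth 0.8 × 98.44 = 78.752 now; the supplier offers that and keeps 41.248.
So by rejecting in round 1, the supplier gets 41.248 next round, worth 0.55 × 41.248 = 22.6864 now.
Offer 14 < 22.6864, so the supplier rejects.

Reject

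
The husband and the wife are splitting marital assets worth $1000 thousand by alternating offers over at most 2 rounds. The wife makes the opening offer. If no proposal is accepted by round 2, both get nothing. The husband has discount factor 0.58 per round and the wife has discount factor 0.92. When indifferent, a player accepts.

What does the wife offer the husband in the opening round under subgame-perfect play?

Solve by backward induction from round 2.
Round 2 (the husband proposes): rejection yields 0 for the wife; the husband offers 0 and keeps 1000.
Round 1 (the wife proposes): the husband can get 1000 next round, worth 0.58 × 1000 = 580 now, so the wife offers 580, keeping 420.

580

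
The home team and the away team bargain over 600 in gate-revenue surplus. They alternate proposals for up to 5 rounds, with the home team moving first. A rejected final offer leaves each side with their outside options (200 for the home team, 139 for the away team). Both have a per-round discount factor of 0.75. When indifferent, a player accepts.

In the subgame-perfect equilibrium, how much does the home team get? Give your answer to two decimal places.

By backward induction:
Round 5 (the home team proposes): the away team gets 139 if talks fail, so the home team offers 139 and keeps 461.
Round 4 (the away team proposes): the home team can get 461 next round, worth 0.75 × 461 = 345.75 now. The away team offers 345.75 and keeps 600 − 345.75 = 254.25.
Round 3 (the home team proposes): the away team can get 254.25 next round, worth 0.75 × 254.25 = 190.6875 now, so the home team offers 190.6875, keeping 409.3125.
Round 2 (the away team proposes): the home team can get 409.3125 next round, worth 0.75 × 409.3125 = 306.984375 now, so the away team offers 306.984375, keeping 293.015625.
Round 1 (the home team proposes): the away team can get 293.015625 next round, worth 0.75 × 293.015625 = 219.76171875 now, so the home team offers 219.76171875, keeping 380.23828125.

380.24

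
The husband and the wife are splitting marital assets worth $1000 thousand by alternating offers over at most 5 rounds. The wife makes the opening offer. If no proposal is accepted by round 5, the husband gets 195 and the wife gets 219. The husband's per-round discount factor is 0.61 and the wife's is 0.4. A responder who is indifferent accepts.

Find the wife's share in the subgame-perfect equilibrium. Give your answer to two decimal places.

Round 5 (the wife proposes): the husband gets 195 if talks fail, so the wife offers 195 and keeps 805.
Round 4 (the husband proposes): the wife can get 805 next round, worth 0.4 × 805 = 322 now; the husband offers that and keeps 678.
Round 3 (the wife proposes): the husband can get 678 next round, worth 0.61 × 678 = 413.58 now; the wife offers that and keeps 586.42.
Round 2 (the husband proposes): the wife can get 586.42 next round, worth 0.4 × 586.42 = 234.568 now; the husband offers that and keeps 765.432.
Round 1 (the wife proposes): the husband can get 765.432 next round, worth 0.61 × 765.432 = 466.91352 now; the wife offers that and keeps 533.08648.

533.09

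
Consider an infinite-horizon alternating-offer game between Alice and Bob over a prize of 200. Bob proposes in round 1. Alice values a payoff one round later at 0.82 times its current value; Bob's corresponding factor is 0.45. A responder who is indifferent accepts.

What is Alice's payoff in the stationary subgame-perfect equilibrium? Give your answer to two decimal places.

142.95

In a stationary SPE each proposer offers the other exactly their discounted continuation value.
If Bob keeps x when proposing and Alice keeps y when proposing, then x = 200 − 0.82y and y = 200 − 0.45x.
Solving: x = 200(1 − 0.82) / (1 − 0.45·0.82) = 36 / 0.631 ≈ 57.0523.
Alice gets 200 − 57.0523 ≈ 142.9477.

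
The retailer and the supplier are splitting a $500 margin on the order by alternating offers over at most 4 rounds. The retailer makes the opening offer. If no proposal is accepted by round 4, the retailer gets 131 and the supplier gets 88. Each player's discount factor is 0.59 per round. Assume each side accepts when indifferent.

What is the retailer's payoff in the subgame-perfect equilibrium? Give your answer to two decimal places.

303.27

Work backward from the last round.
Round 4 (the supplier proposes): the retailer gets 131 if talks fail, so the supplier offers 131 and keeps 369.
Round 3 (the retailer proposes): the supplier can get 369 next round, worth 0.59 × 369 = 217.71 now. The retailer offers 217.71 and keeps 500 − 217.71 = 282.29.
Round 2 (the supplier proposes): the retailer can get 282.29 next round, worth 0.59 × 282.29 = 166.5511 now, so the supplier offers 166.5511, keeping 333.4489.
Round 1 (the retailer proposes): the supplier can get 333.4489 next round, worth 0.59 × 333.4489 = 196.734851 now; the retailer offers that and keeps 303.265149.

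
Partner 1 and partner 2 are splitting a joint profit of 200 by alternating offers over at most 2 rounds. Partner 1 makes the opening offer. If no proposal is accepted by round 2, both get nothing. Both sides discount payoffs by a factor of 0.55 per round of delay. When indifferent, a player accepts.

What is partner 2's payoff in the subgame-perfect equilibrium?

110

Round 2 (partner 2 proposes): rejection yields 0 for partner 1; partner 2 offers 0 and keeps 200.
Round 1 (partner 1 proposes): partner 2 can get 200 next round, worth 0.55 × 200 = 110 now. Partner 1 offers 110 and keeps 200 − 110 = 90.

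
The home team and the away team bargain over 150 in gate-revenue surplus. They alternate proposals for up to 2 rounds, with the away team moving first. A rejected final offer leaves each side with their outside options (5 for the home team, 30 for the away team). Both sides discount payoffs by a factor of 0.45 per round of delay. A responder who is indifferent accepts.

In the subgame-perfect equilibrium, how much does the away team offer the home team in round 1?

Round 2 (the home team proposes): the away team gets 30 if talks fail, so the home team offers 30 and keeps 120.
Round 1 (the away team proposes): the home team can get 120 next round, worth 0.45 × 120 = 54 now. The away team offers 54 and keeps 150 − 54 = 96.

54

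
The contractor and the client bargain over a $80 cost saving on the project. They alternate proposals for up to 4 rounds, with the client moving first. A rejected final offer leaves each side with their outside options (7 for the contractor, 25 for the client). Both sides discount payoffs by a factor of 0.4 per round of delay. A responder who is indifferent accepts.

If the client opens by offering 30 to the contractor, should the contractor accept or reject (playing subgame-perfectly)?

Round 4 (the contractor proposes): the client gets 25 if talks fail, so the contractor offers 25 and keeps 55.
Round 3 (the client proposes): the contractor can get 55 next round, worth 0.4 × 55 = 22 now, so the client offers 22, keeping 58.
Round 2 (the contractor proposes): the client can get 58 next round, worth 0.4 × 58 = 23.2 now; the contractor offers that and keeps 56.8.
So by rejecting in round 1, the contractor gets 56.8 next round, worth 0.4 × 56.8 = 22.72 now.
Offer 30 ≥ 22.72, so the contractor accepts.

Accept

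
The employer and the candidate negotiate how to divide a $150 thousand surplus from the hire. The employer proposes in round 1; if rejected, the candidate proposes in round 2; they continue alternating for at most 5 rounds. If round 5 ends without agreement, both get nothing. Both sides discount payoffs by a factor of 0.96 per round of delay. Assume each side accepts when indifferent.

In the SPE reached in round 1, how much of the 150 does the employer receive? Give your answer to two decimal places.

138.93

Round 5 (the employer proposes): rejection yields 0 for the candidate; the employer offers 0 and keeps 150.
Round 4 (the candidate proposes): the employer can get 150 next round, worth 0.96 × 150 = 144 now; the candidate offers that and keeps 6.
Round 3 (the employer proposes): the candidate can get 6 next round, worth 0.96 × 6 = 5.76 now. The employer offers 5.76 and keeps 150 − 5.76 = 144.24.
Round 2 (the candidate proposes): the employer can get 144.24 next round, worth 0.96 × 144.24 = 138.4704 now. The candidate offers 138.4704 and keeps 150 − 138.4704 = 11.5296.
Round 1 (the employer proposes): the candidate can get 11.5296 next round, worth 0.96 × 11.5296 = 11.068416 now, so the employer offers 11.068416, keeping 138.931584.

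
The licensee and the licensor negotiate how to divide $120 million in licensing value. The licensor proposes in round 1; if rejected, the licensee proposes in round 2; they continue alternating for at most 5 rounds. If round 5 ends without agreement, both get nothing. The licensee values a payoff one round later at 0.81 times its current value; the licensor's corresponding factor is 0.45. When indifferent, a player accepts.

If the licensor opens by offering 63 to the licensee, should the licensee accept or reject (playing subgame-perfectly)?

Round 5 (the licensor proposes): rejection yields 0 for the licensee; the licensor offers 0 and keeps 120.
Round 4 (the licensee proposes): the licensor can get 120 next round, worth 0.45 × 120 = 54 now. The licensee offers 54 and keeps 120 − 54 = 66.
Round 3 (the licensor proposes): the licensee can get 66 next round, worth 0.81 × 66 = 53.46 now, so the licensor offers 53.46, keeping 66.54.
Round 2 (the licensee proposes): the licensor can get 66.54 next round, worth 0.45 × 66.54 = 29.943 now; the licensee offers that and keeps 90.057.
So by rejecting in round 1, the licensee gets 90.057 next round, worth 0.81 × 90.057 = 72.94617 now.
Offer 63 < 72.94617, so the licensee rejects.

Reject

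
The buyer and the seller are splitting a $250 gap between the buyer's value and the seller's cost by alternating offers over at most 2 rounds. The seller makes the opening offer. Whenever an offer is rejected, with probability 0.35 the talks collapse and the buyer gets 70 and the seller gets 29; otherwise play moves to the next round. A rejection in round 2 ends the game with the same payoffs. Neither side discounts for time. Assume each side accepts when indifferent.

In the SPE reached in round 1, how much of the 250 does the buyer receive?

168.15

Round 2 (the buyer proposes): the seller gets 29 if talks fail, so the buyer offers 29 and keeps 221.
Round 1 (the seller proposes): rejecting gives the buyer an expected 0.65 × 221 + 0.35 × 70 = 168.15, so the seller offers 168.15, keeping 81.85.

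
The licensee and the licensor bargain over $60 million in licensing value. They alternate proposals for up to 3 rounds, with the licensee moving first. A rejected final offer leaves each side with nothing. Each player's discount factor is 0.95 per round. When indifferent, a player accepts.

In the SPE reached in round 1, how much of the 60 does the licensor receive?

2.85

Work backward from the last round.
Round 3 (the licensee proposes): the licensor will accept anything ≥ 0, so the licensee offers 0 and keeps 60.
Round 2 (the licensor proposes): the licensee can get 60 next round, worth 0.95 × 60 = 57 now. The licensor offers 57 and keeps 60 − 57 = 3.
Round 1 (the licensee proposes): the licensor can get 3 next round, worth 0.95 × 3 = 2.85 now, so the licensee offers 2.85, keeping 57.15.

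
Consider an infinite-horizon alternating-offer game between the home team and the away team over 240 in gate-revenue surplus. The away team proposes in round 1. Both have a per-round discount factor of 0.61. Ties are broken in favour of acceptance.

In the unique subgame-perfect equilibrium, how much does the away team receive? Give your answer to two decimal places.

In a stationary SPE each proposer offers the other exactly their discounted continuation value.
If the away team keeps x when proposing and the home team keeps y when proposing, then x = 240 − 0.61y and y = 240 − 0.61x.
Solving: x = 240(1 − 0.61) / (1 − 0.61·0.61) = 93.6 / 0.6279 ≈ 149.0683.
The home team gets 240 − 149.0683 ≈ 90.9317.

149.07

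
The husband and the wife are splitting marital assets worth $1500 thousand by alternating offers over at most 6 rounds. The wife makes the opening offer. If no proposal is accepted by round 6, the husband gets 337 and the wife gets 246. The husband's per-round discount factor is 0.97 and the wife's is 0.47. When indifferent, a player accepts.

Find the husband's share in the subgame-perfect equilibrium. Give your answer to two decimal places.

1375.54

Solve by backward induction from round 6.
Round 6 (the husband proposes): the wife gets 246 if talks fail, so the husband offers 246 and keeps 1254.
Round 5 (the wife proposes): the husband can get 1254 next round, worth 0.97 × 1254 = 1216.38 now; the wife offers that and keeps 283.62.
Round 4 (the husband proposes): the wife can get 283.62 next round, worth 0.47 × 283.62 = 133.3014 now, so the husband offers 133.3014, keeping 1366.6986.
Round 3 (the wife proposes): the husband can get 1366.6986 next round, worth 0.97 × 1366.6986 = 1325.697642 now. The wife offers 1325.697642 and keeps 1500 − 1325.697642 = 174.302358.
Round 2 (the husband proposes): the wife can get 174.302358 next round, worth 0.47 × 174.302358 = 81.92210826 now. The husband offers 81.92210826 and keeps 1500 − 81.92210826 = 1418.07789174.
Round 1 (the wife proposes): the husband can get 1418.07789174 next round, worth 0.97 × 1418.07789174 = 1375.5355549878 now; the wife offers that and keeps 124.4644450122.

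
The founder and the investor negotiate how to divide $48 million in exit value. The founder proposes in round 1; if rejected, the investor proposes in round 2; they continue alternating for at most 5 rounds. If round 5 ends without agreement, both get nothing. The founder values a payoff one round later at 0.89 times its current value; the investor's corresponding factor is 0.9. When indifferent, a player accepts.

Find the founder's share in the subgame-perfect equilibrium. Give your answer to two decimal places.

Round 5 (the founder proposes): rejection yields 0 for the investor; the founder offers 0 and keeps 48.
Round 4 (the investor proposes): the founder can get 48 next round, worth 0.89 × 48 = 42.72 now, so the investor offers 42.72, keeping 5.28.
Round 3 (the founder proposes): the investor can get 5.28 next round, worth 0.9 × 5.28 = 4.752 now; the founder offers that and keeps 43.248.
Round 2 (the investor proposes): the founder can get 43.248 next round, worth 0.89 × 43.248 = 38.49072 now. The investor offers 38.49072 and keeps 48 − 38.49072 = 9.50928.
Round 1 (the founder proposes): the investor can get 9.50928 next round, worth 0.9 × 9.50928 = 8.558352 now, so the founder offers 8.558352, keeping 39.441648.

39.44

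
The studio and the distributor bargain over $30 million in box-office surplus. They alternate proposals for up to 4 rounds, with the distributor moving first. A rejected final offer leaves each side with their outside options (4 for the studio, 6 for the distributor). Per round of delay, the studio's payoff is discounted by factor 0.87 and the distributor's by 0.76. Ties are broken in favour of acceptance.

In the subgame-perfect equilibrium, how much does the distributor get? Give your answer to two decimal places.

9.93

Round 4 (the studio proposes): the distributor gets 6 if talks fail, so the studio offers 6 and keeps 24.
Round 3 (the distributor proposes): the studio can get 24 next round, worth 0.87 × 24 = 20.88 now, so the distributor offers 20.88, keeping 9.12.
Round 2 (the studio proposes): the distributor can get 9.12 next round, worth 0.76 × 9.12 = 6.9312 now. The studio offers 6.9312 and keeps 30 − 6.9312 = 23.0688.
Round 1 (the distributor proposes): the studio can get 23.0688 next round, worth 0.87 × 23.0688 = 20.069856 now, so the distributor offers 20.069856, keeping 9.930144.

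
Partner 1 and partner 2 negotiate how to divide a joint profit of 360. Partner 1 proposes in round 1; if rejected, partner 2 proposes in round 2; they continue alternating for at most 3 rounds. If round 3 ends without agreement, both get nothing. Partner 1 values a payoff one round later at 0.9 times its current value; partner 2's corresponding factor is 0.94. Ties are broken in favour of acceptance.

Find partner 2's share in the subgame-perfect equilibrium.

33.84

Round 3 (partner 1 proposes): rejection yields 0 for partner 2; partner 1 offers 0 and keeps 360.
Round 2 (partner 2 proposes): partner 1 can get 360 next round, worth 0.9 × 360 = 324 now, so partner 2 offers 324, keeping 36.
Round 1 (partner 1 proposes): partner 2 can get 36 next round, worth 0.94 × 36 = 33.84 now. Partner 1 offers 33.84 and keeps 360 − 33.84 = 326.16.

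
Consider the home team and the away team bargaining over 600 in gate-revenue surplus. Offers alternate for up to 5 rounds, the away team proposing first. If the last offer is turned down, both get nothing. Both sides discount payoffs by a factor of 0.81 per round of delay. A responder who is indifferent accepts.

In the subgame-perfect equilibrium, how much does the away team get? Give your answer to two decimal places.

Round 5 (the away team proposes): the home team will accept anything ≥ 0, so the away team offers 0 and keeps 600.
Round 4 (the home team proposes): the away team can get 600 next round, worth 0.81 × 600 = 486 now, so the home team offers 486, keeping 114.
Round 3 (the away team proposes): the home team can get 114 next round, worth 0.81 × 114 = 92.34 now; the away team offers that and keeps 507.66.
Round 2 (the home team proposes): the away team can get 507.66 next round, worth 0.81 × 507.66 = 411.2046 now; the home team offers that and keeps 188.7954.
Round 1 (the away team proposes): the home team can get 188.7954 next round, worth 0.81 × 188.7954 = 152.924274 now, so the away team offers 152.924274, keeping 447.075726.

447.08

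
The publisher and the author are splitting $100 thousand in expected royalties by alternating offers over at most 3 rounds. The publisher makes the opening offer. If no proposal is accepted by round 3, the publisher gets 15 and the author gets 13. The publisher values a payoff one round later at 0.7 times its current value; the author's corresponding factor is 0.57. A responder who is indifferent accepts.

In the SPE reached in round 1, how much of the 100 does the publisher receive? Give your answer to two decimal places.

Solve by backward induction from round 3.
Round 3 (the publisher proposes): the author gets 13 if talks fail, so the publisher offers 13 and keeps 87.
Round 2 (the author proposes): the publisher can get 87 next round, worth 0.7 × 87 = 60.9 now. The author offers 60.9 and keeps 100 − 60.9 = 39.1.
Round 1 (the publisher proposes): the author can get 39.1 next round, worth 0.57 × 39.1 = 22.287 now, so the publisher offers 22.287, keeping 77.713.

77.71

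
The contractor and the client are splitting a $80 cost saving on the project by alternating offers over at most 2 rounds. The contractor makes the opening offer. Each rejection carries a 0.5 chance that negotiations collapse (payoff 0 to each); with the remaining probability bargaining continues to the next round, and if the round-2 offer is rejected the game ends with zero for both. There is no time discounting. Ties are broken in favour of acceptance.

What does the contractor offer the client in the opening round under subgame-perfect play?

40

Round 2 (the client proposes): rejection yields 0 for the contractor; the client offers 0 and keeps 80.
Round 1 (the contractor proposes): rejecting gives the client an expected 0.5 × 80 = 40; the contractor offers that and keeps 40.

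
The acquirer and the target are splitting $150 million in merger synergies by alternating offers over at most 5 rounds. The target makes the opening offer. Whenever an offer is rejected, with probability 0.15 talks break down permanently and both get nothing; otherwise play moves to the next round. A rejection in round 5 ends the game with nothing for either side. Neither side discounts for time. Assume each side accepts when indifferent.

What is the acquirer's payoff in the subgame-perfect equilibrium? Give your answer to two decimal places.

32.94

Round 5 (the target proposes): rejection yields 0 for the acquirer; the target offers 0 and keeps 150.
Round 4 (the acquirer proposes): rejecting gives the target an expected 0.85 × 150 = 127.5, so the acquirer offers 127.5, keeping 22.5.
Round 3 (the target proposes): rejecting gives the acquirer an expected 0.85 × 22.5 = 19.125, so the target offers 19.125, keeping 130.875.
Round 2 (the acquirer proposes): rejecting gives the target an expected 0.85 × 130.875 = 111.24375. The acquirer offers 111.24375 and keeps 150 − 111.24375 = 38.75625.
Round 1 (the target proposes): rejecting gives the acquirer an expected 0.85 × 38.75625 = 32.9428125; the target offers that and keeps 117.0571875.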